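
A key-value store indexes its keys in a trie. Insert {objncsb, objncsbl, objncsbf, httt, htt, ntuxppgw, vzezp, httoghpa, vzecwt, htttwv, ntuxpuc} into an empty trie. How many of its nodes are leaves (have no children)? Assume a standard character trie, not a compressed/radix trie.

Leaves are exactly the stored words that no other stored word extends.
Those words: "httoghpa", "htttwv", "ntuxppgw", "ntuxpuc", "objncsbf", "objncsbl", "vzecwt", "vzezp"
Leaf count: 8

8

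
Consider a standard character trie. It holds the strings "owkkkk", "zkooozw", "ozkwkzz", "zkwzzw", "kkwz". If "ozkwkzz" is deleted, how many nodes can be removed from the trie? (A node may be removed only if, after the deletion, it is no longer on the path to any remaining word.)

A node on "ozkwkzz"'s path can go only if nothing else ends at it or branches off below it.
The suffix "zkwkzz" (6 nodes) is used only by "ozkwkzz"; the node for "o" still has the child "w", so pruning stops there.
Nodes removed: 6

6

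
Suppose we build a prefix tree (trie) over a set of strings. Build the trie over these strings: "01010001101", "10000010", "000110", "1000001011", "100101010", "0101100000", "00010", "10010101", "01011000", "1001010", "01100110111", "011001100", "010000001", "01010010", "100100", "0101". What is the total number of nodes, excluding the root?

For each word, the new-node count is its length minus the longest prefix already in the trie:
  "01010001101" → 11 new (0, 1, 0, 1, 0, 0, 0, 1, 1, 0, 1)
  "10000010" → 8 new (1, 0, 0, 0, 0, 0, 1, 0)
  "000110" → prefix "0" already present; 5 new (0, 0, 1, 1, 0)
  "1000001011" → prefix "10000010" already present; 2 new (1, 1)
  "100101010" → prefix "100" already present; 6 new (1, 0, 1, 0, 1, 0)
  "0101100000" → prefix "0101" already present; 6 new (1, 0, 0, 0, 0, 0)
  "00010" → prefix "0001" already present; 1 new (0)
  "10010101" → prefix "10010101" already present; 0 new (none)
  "01011000" → prefix "01011000" already present; 0 new (none)
  "1001010" → prefix "1001010" already present; 0 new (none)
  "01100110111" → prefix "01" already present; 9 new (1, 0, 0, 1, 1, 0, 1, 1, 1)
  "011001100" → prefix "01100110" already present; 1 new (0)
  "010000001" → prefix "010" already present; 6 new (0, 0, 0, 0, 0, 1)
  "01010010" → prefix "010100" already present; 2 new (1, 0)
  "100100" → prefix "10010" already present; 1 new (0)
  "0101" → prefix "0101" already present; 0 new (none)
Total nodes = 11 + 8 + 5 + 2 + 6 + 6 + 1 + 0 + 0 + 0 + 9 + 1 + 6 + 2 + 1 + 0 = 58

58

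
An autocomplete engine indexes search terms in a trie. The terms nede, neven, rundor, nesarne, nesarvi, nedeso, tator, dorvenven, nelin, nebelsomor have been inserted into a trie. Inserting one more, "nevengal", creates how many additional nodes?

The longest prefix of "nevengal" already in the trie is "neven" (length 5).
New nodes needed: |"nevengal"| − 5 = 8 − 5 = 3.

3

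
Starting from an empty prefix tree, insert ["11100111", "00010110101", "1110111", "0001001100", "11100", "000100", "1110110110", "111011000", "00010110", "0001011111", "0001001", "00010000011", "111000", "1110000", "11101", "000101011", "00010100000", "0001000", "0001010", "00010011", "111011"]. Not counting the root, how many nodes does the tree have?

Trace insertions, counting only characters that open a new branch:
  "11100111" → 8 new (1, 1, 1, 0, 0, 1, 1, 1)
  "00010110101" → 11 new (0, 0, 0, 1, 0, 1, 1, 0, 1, 0, 1)
  "1110111" → prefix "1110" already present; 3 new (1, 1, 1)
  "0001001100" → prefix "00010" already present; 5 new (0, 1, 1, 0, 0)
  "11100" → prefix "11100" already present; 0 new (none)
  "000100" → prefix "000100" already present; 0 new (none)
  "1110110110" → prefix "111011" already present; 4 new (0, 1, 1, 0)
  "111011000" → prefix "1110110" already present; 2 new (0, 0)
  "00010110" → prefix "00010110" already present; 0 new (none)
  "0001011111" → prefix "0001011" already present; 3 new (1, 1, 1)
  "0001001" → prefix "0001001" already present; 0 new (none)
  "00010000011" → prefix "000100" already present; 5 new (0, 0, 0, 1, 1)
  "111000" → prefix "11100" already present; 1 new (0)
  "1110000" → prefix "111000" already present; 1 new (0)
  "11101" → prefix "11101" already present; 0 new (none)
  "000101011" → prefix "000101" already present; 3 new (0, 1, 1)
  "00010100000" → prefix "0001010" already present; 4 new (0, 0, 0, 0)
  "0001000" → prefix "0001000" already present; 0 new (none)
  "0001010" → prefix "0001010" already present; 0 new (none)
  "00010011" → prefix "00010011" already present; 0 new (none)
  "111011" → prefix "111011" already present; 0 new (none)
Total nodes = 8 + 11 + 3 + 5 + 0 + 0 + 4 + 2 + 0 + 3 + 0 + 5 + 1 + 1 + 0 + 3 + 4 + 0 + 0 + 0 + 0 = 50

50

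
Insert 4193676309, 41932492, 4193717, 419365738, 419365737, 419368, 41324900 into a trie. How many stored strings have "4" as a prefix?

Traverse to the node for "4", then collect every word in that subtree.
Words under "4": 41324900, 41932492, 419365737, 419365738, 4193676309, 419368, 4193717
Count: 7

7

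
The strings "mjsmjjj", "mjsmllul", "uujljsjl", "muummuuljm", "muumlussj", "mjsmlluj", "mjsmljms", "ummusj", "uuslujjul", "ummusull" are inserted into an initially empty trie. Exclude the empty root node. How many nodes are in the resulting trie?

Trace insertions, counting only characters that open a new branch:
  "mjsmjjj" → 7 new (m, j, s, m, j, j, j)
  "mjsmllul" → prefix "mjsm" already present; 4 new (l, l, u, l)
  "uujljsjl" → 8 new (u, u, j, l, j, s, j, l)
  "muummuuljm" → prefix "m" already present; 9 new (u, u, m, m, u, u, l, j, m)
  "muumlussj" → prefix "muum" already present; 5 new (l, u, s, s, j)
  "mjsmlluj" → prefix "mjsmllu" already present; 1 new (j)
  "mjsmljms" → prefix "mjsml" already present; 3 new (j, m, s)
  "ummusj" → prefix "u" already present; 5 new (m, m, u, s, j)
  "uuslujjul" → prefix "uu" already present; 7 new (s, l, u, j, j, u, l)
  "ummusull" → prefix "ummus" already present; 3 new (u, l, l)
Total nodes = 7 + 4 + 8 + 9 + 5 + 1 + 3 + 5 + 7 + 3 = 52

52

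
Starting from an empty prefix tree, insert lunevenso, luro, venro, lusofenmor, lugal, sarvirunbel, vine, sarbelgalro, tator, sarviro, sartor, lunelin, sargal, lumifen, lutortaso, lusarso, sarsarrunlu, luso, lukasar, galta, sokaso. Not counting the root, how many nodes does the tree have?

103

Insert word by word; a character creates a node only if that edge doesn't already exist:
  "lunevenso" → 9 new (l, u, n, e, v, e, n, s, o)
  "luro" → prefix "lu" already present; 2 new (r, o)
  "venro" → 5 new (v, e, n, r, o)
  "lusofenmor" → prefix "lu" already present; 8 new (s, o, f, e, n, m, o, r)
  "lugal" → prefix "lu" already present; 3 new (g, a, l)
  "sarvirunbel" → 11 new (s, a, r, v, i, r, u, n, b, e, l)
  "vine" → prefix "v" already present; 3 new (i, n, e)
  "sarbelgalro" → prefix "sar" already present; 8 new (b, e, l, g, a, l, r, o)
  "tator" → 5 new (t, a, t, o, r)
  "sarviro" → prefix "sarvir" already present; 1 new (o)
  "sartor" → prefix "sar" already present; 3 new (t, o, r)
  "lunelin" → prefix "lune" already present; 3 new (l, i, n)
  "sargal" → prefix "sar" already present; 3 new (g, a, l)
  "lumifen" → prefix "lu" already present; 5 new (m, i, f, e, n)
  "lutortaso" → prefix "lu" already present; 7 new (t, o, r, t, a, s, o)
  "lusarso" → prefix "lus" already present; 4 new (a, r, s, o)
  "sarsarrunlu" → prefix "sar" already present; 8 new (s, a, r, r, u, n, l, u)
  "luso" → prefix "luso" already present; 0 new (none)
  "lukasar" → prefix "lu" already present; 5 new (k, a, s, a, r)
  "galta" → 5 new (g, a, l, t, a)
  "sokaso" → prefix "s" already present; 5 new (o, k, a, s, o)
Total nodes = 9 + 2 + 5 + 8 + 3 + 11 + 3 + 8 + 5 + 1 + 3 + 3 + 3 + 5 + 7 + 4 + 8 + 0 + 5 + 5 + 5 = 103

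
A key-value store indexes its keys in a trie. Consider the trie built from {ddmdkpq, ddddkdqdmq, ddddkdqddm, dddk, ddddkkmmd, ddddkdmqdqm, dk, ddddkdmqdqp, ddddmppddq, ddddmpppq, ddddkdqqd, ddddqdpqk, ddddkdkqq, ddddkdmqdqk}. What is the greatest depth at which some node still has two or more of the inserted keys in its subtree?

10

The deepest shared node is where two words last agree before diverging.
"ddddkdmqdqk" and "ddddkdmqdqm" agree on "ddddkdmqdq" (10 characters) before diverging; nothing deeper is shared.
Longest shared-prefix length: 10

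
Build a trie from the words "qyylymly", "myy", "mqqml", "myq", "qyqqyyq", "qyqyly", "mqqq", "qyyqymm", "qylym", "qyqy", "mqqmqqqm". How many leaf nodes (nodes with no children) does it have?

10

A leaf is a node with no children — equivalently, the end of a word that is not a proper prefix of any other stored word.
Those words: "mqqml", "mqqmqqqm", "mqqq", "myq", "myy", "qylym", "qyqqyyq", "qyqyly", "qyylymly", "qyyqymm"
Leaf count: 10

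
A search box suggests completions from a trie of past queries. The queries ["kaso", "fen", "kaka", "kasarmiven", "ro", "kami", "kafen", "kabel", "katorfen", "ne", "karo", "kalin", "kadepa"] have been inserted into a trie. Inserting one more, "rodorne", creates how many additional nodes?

5

The longest prefix of "rodorne" already in the trie is "ro" (length 2).
Each of the 5 remaining characters creates one node.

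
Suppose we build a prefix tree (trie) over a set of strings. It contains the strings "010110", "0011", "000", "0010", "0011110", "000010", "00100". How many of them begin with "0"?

Filter for entries beginning with "0":
Matches: "000", "000010", "0010", "00100", "0011", "0011110", "010110"
Count: 7

7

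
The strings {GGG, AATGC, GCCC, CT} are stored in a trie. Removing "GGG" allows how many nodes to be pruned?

2

A node on "GGG"'s path can go only if nothing else ends at it or branches off below it.
The suffix "GG" (2 nodes) is used only by "GGG"; the node for "G" still has the child "C", so pruning stops there.
Nodes removed: 2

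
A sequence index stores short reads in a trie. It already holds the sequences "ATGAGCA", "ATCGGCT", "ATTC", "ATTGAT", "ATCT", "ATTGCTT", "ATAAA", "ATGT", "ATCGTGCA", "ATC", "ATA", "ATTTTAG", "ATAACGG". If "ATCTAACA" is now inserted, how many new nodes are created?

4

"ATCT" is already a path in the trie; the remaining "AACA" must be added.
So 8 − 4 = 4 new nodes.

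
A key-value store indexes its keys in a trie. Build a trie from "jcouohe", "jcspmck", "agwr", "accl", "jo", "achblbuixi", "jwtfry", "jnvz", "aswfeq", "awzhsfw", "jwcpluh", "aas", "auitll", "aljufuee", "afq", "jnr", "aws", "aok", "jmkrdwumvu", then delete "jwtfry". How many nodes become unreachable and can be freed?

A node on "jwtfry"'s path can go only if nothing else ends at it or branches off below it.
The suffix "tfry" (4 nodes) is used only by "jwtfry"; the node for "jw" still has the child "c", so pruning stops there.
Nodes removed: 4

4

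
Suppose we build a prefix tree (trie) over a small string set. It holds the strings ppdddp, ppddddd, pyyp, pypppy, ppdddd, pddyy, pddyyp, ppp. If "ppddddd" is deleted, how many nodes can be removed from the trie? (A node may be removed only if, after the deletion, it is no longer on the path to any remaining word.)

1

After clearing the end-marker at "ppddddd", prune upward until reaching a node still needed by another word.
The suffix "d" (1 node) is used only by "ppddddd"; "ppdddd" is itself a stored word, so pruning stops there.
Nodes removed: 1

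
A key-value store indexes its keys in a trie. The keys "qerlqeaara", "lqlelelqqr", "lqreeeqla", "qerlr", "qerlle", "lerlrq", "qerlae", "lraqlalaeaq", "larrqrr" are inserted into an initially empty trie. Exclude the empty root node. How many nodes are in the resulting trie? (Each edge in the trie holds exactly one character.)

Count nodes per top-level branch (shared prefixes stored once):
  'l'-branch (larrqrr, lerlrq, lqlelelqqr, lqreeeqla, lraqlalaeaq): 38 nodes
  'q'-branch (qerlae, qerlle, qerlqeaara, qerlr): 15 nodes
Sum: 53

53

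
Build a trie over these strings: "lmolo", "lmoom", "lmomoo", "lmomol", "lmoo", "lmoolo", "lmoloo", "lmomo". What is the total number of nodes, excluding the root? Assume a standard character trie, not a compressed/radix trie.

14

For each word, the new-node count is its length minus the longest prefix already in the trie:
  "lmolo" → 5 new (l, m, o, l, o)
  "lmoom" → prefix "lmo" already present; 2 new (o, m)
  "lmomoo" → prefix "lmo" already present; 3 new (m, o, o)
  "lmomol" → prefix "lmomo" already present; 1 new (l)
  "lmoo" → prefix "lmoo" already present; 0 new (none)
  "lmoolo" → prefix "lmoo" already present; 2 new (l, o)
  "lmoloo" → prefix "lmolo" already present; 1 new (o)
  "lmomo" → prefix "lmomo" already present; 0 new (none)
Total nodes = 5 + 2 + 3 + 1 + 0 + 2 + 1 + 0 = 14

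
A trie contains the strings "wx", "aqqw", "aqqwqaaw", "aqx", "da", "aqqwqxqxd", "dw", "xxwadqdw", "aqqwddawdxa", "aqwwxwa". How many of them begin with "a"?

6

Filter for entries beginning with "a":
Words under "a": aqqw, aqqwddawdxa, aqqwqaaw, aqqwqxqxd, aqwwxwa, aqx
Count: 6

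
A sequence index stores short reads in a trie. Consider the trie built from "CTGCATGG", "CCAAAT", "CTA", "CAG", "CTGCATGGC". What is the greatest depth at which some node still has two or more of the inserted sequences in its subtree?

Equivalently: take the maximum, over all pairs, of their longest common prefix length.
"CTGCATGG" and "CTGCATGGC" agree on "CTGCATGG" (8 characters) before diverging; nothing deeper is shared.
Longest shared-prefix length: 8

8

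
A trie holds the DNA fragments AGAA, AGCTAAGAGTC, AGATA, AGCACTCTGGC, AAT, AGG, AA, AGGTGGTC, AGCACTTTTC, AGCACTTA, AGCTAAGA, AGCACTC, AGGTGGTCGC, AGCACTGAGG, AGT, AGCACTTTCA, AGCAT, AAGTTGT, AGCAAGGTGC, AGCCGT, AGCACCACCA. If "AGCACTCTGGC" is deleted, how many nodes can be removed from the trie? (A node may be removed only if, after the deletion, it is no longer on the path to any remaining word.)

A node on "AGCACTCTGGC"'s path can go only if nothing else ends at it or branches off below it.
The suffix "TGGC" (4 nodes) is used only by "AGCACTCTGGC"; "AGCACTC" is itself a stored word, so pruning stops there.
Nodes removed: 4

4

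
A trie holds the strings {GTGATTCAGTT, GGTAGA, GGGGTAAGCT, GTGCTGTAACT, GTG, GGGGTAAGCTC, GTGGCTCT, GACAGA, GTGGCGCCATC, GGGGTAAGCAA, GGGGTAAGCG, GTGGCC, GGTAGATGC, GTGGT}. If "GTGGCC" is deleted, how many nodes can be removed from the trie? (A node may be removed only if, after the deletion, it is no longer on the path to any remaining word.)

After clearing the end-marker at "GTGGCC", prune upward until reaching a node still needed by another word.
The suffix "C" (1 node) is used only by "GTGGCC"; the node for "GTGGC" still has the child "T", so pruning stops there.
Nodes removed: 1

1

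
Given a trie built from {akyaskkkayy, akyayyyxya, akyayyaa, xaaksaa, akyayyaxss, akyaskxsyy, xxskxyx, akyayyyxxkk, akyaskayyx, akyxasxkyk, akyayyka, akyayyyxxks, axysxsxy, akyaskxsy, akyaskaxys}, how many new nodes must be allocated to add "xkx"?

Walking "xkx" from the root, the first 1 characters ("x") follow existing edges; "k" is the first miss.
New nodes needed: |"xkx"| − 1 = 3 − 1 = 2.

2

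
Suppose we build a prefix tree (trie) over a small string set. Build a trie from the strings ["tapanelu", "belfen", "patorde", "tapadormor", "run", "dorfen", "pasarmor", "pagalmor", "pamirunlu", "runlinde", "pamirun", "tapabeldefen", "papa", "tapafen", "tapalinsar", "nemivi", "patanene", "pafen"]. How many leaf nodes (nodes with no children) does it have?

A leaf is a node with no children — equivalently, the end of a word that is not a proper prefix of any other stored word.
Those words: "belfen", "dorfen", "nemivi", "pafen", "pagalmor", "pamirunlu", "papa", "pasarmor", "patanene", "patorde", "runlinde", "tapabeldefen", "tapadormor", "tapafen", "tapalinsar", "tapanelu"
Leaf count: 16

16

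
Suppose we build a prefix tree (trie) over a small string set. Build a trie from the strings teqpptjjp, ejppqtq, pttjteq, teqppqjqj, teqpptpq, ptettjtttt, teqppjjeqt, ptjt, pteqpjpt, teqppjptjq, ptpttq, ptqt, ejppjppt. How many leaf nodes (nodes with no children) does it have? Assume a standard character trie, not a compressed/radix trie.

13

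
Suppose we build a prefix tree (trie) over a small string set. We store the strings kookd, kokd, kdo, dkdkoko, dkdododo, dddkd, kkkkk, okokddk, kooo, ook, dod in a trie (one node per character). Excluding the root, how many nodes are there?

For each word, the new-node count is its length minus the longest prefix already in the trie:
  "kookd" → 5 new (k, o, o, k, d)
  "kokd" → prefix "ko" already present; 2 new (k, d)
  "kdo" → prefix "k" already present; 2 new (d, o)
  "dkdkoko" → 7 new (d, k, d, k, o, k, o)
  "dkdododo" → prefix "dkd" already present; 5 new (o, d, o, d, o)
  "dddkd" → prefix "d" already present; 4 new (d, d, k, d)
  "kkkkk" → prefix "k" already present; 4 new (k, k, k, k)
  "okokddk" → 7 new (o, k, o, k, d, d, k)
  "kooo" → prefix "koo" already present; 1 new (o)
  "ook" → prefix "o" already present; 2 new (o, k)
  "dod" → prefix "d" already present; 2 new (o, d)
Total nodes = 5 + 2 + 2 + 7 + 5 + 4 + 4 + 7 + 1 + 2 + 2 = 41

41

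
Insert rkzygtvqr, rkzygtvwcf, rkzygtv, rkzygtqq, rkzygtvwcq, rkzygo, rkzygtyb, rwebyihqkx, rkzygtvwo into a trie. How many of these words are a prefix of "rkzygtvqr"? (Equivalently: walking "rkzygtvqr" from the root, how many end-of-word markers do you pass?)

Traverse "rkzygtvqr" character by character; count nodes along the way that are marked as word ends.
Prefixes of the query that are stored words: "rkzygtv", "rkzygtvqr"
Count: 2

2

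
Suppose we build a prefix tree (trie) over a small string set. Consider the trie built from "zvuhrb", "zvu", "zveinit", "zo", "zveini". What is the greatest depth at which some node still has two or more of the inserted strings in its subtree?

6

Look for the deepest trie node that still has at least two words in its subtree.
e.g. "zveini" and "zveinit" share the prefix "zveini" of length 6; no pair shares a longer one.
Longest shared-prefix length: 6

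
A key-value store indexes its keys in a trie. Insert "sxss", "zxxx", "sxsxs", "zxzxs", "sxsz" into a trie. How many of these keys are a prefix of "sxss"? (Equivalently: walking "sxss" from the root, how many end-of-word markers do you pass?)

1

Check each prefix of "sxss" against the stored set — each match is an end-marker on the path.
Prefixes of the query that are stored words: "sxss"
Count: 1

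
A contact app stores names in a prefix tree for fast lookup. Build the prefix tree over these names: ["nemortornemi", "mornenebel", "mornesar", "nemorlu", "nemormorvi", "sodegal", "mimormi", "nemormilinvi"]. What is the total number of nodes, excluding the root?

For each word, the new-node count is its length minus the longest prefix already in the trie:
  "nemortornemi" → 12 new (n, e, m, o, r, t, o, r, n, e, m, i)
  "mornenebel" → 10 new (m, o, r, n, e, n, e, b, e, l)
  "mornesar" → prefix "morne" already present; 3 new (s, a, r)
  "nemorlu" → prefix "nemor" already present; 2 new (l, u)
  "nemormorvi" → prefix "nemor" already present; 5 new (m, o, r, v, i)
  "sodegal" → 7 new (s, o, d, e, g, a, l)
  "mimormi" → prefix "m" already present; 6 new (i, m, o, r, m, i)
  "nemormilinvi" → prefix "nemorm" already present; 6 new (i, l, i, n, v, i)
Total nodes = 12 + 10 + 3 + 2 + 5 + 7 + 6 + 6 = 51

51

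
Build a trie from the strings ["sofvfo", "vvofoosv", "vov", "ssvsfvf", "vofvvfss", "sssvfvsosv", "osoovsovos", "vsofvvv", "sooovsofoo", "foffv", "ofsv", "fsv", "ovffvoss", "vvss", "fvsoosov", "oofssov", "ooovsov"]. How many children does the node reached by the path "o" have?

4

The children of the "o" node are the distinct next characters among strings starting with "o".
Distinct next characters after "o": f, o, s, v.
That node has 4 child edges.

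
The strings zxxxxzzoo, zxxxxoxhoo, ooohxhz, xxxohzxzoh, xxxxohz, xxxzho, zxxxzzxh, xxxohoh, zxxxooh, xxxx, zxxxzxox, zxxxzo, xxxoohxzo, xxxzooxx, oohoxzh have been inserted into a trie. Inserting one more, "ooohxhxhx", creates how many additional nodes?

3

The longest prefix of "ooohxhxhx" already in the trie is "ooohxh" (length 6).
New nodes needed: |"ooohxhxhx"| − 6 = 9 − 6 = 3.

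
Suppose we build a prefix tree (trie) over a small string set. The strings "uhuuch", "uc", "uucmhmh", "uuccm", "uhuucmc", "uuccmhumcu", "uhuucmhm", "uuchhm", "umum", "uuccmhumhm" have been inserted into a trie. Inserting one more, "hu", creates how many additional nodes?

Nothing in the trie begins with "h"; the whole of "hu" is new.
2 − 0 = 2 new nodes.

2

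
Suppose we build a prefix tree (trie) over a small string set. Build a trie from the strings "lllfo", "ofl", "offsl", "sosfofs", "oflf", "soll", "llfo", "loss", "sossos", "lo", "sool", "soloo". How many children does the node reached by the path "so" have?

3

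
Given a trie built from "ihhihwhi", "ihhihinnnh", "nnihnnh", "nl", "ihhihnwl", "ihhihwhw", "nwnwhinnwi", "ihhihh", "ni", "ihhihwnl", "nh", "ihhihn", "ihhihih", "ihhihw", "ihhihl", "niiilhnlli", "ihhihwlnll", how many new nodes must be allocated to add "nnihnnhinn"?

3

Walking "nnihnnhinn" from the root, the first 7 characters ("nnihnnh") follow existing edges; "i" is the first miss.
Each of the 3 remaining characters creates one node.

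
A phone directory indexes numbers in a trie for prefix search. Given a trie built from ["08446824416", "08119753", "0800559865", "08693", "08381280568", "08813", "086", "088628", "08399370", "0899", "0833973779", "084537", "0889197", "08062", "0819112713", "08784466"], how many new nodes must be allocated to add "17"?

No existing word starts with "1", so every character of "17" needs a new node.
2 − 0 = 2 new nodes.

2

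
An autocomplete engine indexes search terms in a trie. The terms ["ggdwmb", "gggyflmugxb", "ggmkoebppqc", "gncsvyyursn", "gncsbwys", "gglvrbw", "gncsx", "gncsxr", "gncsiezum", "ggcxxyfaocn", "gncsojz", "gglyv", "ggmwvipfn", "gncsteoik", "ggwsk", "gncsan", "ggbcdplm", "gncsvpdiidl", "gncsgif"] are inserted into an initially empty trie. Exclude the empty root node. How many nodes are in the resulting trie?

95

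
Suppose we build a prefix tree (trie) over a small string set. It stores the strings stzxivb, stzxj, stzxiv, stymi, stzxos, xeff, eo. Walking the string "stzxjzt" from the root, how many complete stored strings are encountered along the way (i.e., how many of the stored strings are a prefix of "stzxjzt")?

Check each prefix of "stzxjzt" against the stored set — each match is an end-marker on the path.
Prefixes of the query that are stored words: "stzxj"
Count: 1

1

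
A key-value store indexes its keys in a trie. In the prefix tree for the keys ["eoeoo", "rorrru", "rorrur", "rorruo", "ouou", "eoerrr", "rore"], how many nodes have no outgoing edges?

7

Leaves are exactly the stored words that no other stored word extends.
Those words: "eoeoo", "eoerrr", "ouou", "rore", "rorrru", "rorruo", "rorrur"
Leaf count: 7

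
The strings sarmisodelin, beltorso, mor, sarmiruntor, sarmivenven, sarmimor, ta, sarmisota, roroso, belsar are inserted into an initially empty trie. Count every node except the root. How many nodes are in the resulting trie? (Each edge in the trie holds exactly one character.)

51

Insert word by word; a character creates a node only if that edge doesn't already exist:
  "sarmisodelin" → 12 new (s, a, r, m, i, s, o, d, e, l, i, n)
  "beltorso" → 8 new (b, e, l, t, o, r, s, o)
  "mor" → 3 new (m, o, r)
  "sarmiruntor" → prefix "sarmi" already present; 6 new (r, u, n, t, o, r)
  "sarmivenven" → prefix "sarmi" already present; 6 new (v, e, n, v, e, n)
  "sarmimor" → prefix "sarmi" already present; 3 new (m, o, r)
  "ta" → 2 new (t, a)
  "sarmisota" → prefix "sarmiso" already present; 2 new (t, a)
  "roroso" → 6 new (r, o, r, o, s, o)
  "belsar" → prefix "bel" already present; 3 new (s, a, r)
Total nodes = 12 + 8 + 3 + 6 + 6 + 3 + 2 + 2 + 6 + 3 = 51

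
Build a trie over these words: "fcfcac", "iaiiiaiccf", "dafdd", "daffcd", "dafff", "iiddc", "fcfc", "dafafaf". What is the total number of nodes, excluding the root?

Trace insertions, counting only characters that open a new branch:
  "fcfcac" → 6 new (f, c, f, c, a, c)
  "iaiiiaiccf" → 10 new (i, a, i, i, i, a, i, c, c, f)
  "dafdd" → 5 new (d, a, f, d, d)
  "daffcd" → prefix "daf" already present; 3 new (f, c, d)
  "dafff" → prefix "daff" already present; 1 new (f)
  "iiddc" → prefix "i" already present; 4 new (i, d, d, c)
  "fcfc" → prefix "fcfc" already present; 0 new (none)
  "dafafaf" → prefix "daf" already present; 4 new (a, f, a, f)
Total nodes = 6 + 10 + 5 + 3 + 1 + 4 + 0 + 4 = 33

33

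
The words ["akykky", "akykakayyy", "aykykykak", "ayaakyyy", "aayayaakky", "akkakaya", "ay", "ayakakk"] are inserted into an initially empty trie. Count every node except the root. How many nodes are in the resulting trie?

For each word, the new-node count is its length minus the longest prefix already in the trie:
  "akykky" → 6 new (a, k, y, k, k, y)
  "akykakayyy" → prefix "akyk" already present; 6 new (a, k, a, y, y, y)
  "aykykykak" → prefix "a" already present; 8 new (y, k, y, k, y, k, a, k)
  "ayaakyyy" → prefix "ay" already present; 6 new (a, a, k, y, y, y)
  "aayayaakky" → prefix "a" already present; 9 new (a, y, a, y, a, a, k, k, y)
  "akkakaya" → prefix "ak" already present; 6 new (k, a, k, a, y, a)
  "ay" → prefix "ay" already present; 0 new (none)
  "ayakakk" → prefix "aya" already present; 4 new (k, a, k, k)
Total nodes = 6 + 6 + 8 + 6 + 9 + 6 + 0 + 4 = 45

45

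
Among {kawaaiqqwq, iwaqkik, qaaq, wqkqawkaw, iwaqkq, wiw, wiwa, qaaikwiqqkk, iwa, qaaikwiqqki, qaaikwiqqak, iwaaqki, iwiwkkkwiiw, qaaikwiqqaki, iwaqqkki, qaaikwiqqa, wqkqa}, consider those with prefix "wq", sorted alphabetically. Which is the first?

Filter for "wq…" and sort: "wqkqa", "wqkqawkaw"
The 1st is wqkqa.

wqkqa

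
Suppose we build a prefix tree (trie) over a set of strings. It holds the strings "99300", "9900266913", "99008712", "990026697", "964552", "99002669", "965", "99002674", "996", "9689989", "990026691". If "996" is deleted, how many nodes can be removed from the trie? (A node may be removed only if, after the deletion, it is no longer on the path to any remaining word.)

1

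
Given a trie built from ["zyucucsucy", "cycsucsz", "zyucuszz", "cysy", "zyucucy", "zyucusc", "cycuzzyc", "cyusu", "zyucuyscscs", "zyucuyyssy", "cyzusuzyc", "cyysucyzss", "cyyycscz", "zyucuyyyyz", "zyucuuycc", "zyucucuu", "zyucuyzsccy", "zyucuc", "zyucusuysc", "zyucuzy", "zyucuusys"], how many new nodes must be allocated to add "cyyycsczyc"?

Walking "cyyycsczyc" from the root, the first 8 characters ("cyyycscz") follow existing edges; "y" is the first miss.
So 10 − 8 = 2 new nodes.

2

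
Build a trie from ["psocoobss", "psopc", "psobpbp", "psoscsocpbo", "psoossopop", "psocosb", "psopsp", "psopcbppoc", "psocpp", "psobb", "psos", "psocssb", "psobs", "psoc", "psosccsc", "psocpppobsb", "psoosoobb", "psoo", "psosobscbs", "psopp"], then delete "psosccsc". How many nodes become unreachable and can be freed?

3

After clearing the end-marker at "psosccsc", prune upward until reaching a node still needed by another word.
The suffix "csc" (3 nodes) is used only by "psosccsc"; the node for "psosc" still has the child "s", so pruning stops there.
Nodes removed: 3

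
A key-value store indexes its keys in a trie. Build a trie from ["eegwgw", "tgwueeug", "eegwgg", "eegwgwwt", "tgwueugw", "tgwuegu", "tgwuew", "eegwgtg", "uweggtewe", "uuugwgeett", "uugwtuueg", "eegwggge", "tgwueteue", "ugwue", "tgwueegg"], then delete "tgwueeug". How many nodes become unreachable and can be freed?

2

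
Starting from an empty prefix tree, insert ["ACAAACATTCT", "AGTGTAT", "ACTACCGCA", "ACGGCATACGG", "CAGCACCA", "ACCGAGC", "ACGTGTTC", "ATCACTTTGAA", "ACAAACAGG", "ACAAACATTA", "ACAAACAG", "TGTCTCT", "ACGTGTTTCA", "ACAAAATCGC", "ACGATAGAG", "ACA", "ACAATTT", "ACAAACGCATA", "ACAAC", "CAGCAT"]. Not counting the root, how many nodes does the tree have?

95

For each word, the new-node count is its length minus the longest prefix already in the trie:
  "ACAAACATTCT" → 11 new (A, C, A, A, A, C, A, T, T, C, T)
  "AGTGTAT" → prefix "A" already present; 6 new (G, T, G, T, A, T)
  "ACTACCGCA" → prefix "AC" already present; 7 new (T, A, C, C, G, C, A)
  "ACGGCATACGG" → prefix "AC" already present; 9 new (G, G, C, A, T, A, C, G, G)
  "CAGCACCA" → 8 new (C, A, G, C, A, C, C, A)
  "ACCGAGC" → prefix "AC" already present; 5 new (C, G, A, G, C)
  "ACGTGTTC" → prefix "ACG" already present; 5 new (T, G, T, T, C)
  "ATCACTTTGAA" → prefix "A" already present; 10 new (T, C, A, C, T, T, T, G, A, A)
  "ACAAACAGG" → prefix "ACAAACA" already present; 2 new (G, G)
  "ACAAACATTA" → prefix "ACAAACATT" already present; 1 new (A)
  "ACAAACAG" → prefix "ACAAACAG" already present; 0 new (none)
  "TGTCTCT" → 7 new (T, G, T, C, T, C, T)
  "ACGTGTTTCA" → prefix "ACGTGTT" already present; 3 new (T, C, A)
  "ACAAAATCGC" → prefix "ACAAA" already present; 5 new (A, T, C, G, C)
  "ACGATAGAG" → prefix "ACG" already present; 6 new (A, T, A, G, A, G)
  "ACA" → prefix "ACA" already present; 0 new (none)
  "ACAATTT" → prefix "ACAA" already present; 3 new (T, T, T)
  "ACAAACGCATA" → prefix "ACAAAC" already present; 5 new (G, C, A, T, A)
  "ACAAC" → prefix "ACAA" already present; 1 new (C)
  "CAGCAT" → prefix "CAGCA" already present; 1 new (T)
Total nodes = 11 + 6 + 7 + 9 + 8 + 5 + 5 + 10 + 2 + 1 + 0 + 7 + 3 + 5 + 6 + 0 + 3 + 5 + 1 + 1 = 95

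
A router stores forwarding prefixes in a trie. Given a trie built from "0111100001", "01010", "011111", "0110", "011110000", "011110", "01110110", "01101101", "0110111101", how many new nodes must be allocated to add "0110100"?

The longest prefix of "0110100" already in the trie is "01101" (length 5).
So 7 − 5 = 2 new nodes.

2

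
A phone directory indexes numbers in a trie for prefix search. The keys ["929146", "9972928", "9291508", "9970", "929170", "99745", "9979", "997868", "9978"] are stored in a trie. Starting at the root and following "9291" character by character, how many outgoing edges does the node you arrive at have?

3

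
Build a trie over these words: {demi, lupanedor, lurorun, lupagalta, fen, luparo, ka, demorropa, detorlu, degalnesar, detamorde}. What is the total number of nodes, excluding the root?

Trace insertions, counting only characters that open a new branch:
  "demi" → 4 new (d, e, m, i)
  "lupanedor" → 9 new (l, u, p, a, n, e, d, o, r)
  "lurorun" → prefix "lu" already present; 5 new (r, o, r, u, n)
  "lupagalta" → prefix "lupa" already present; 5 new (g, a, l, t, a)
  "fen" → 3 new (f, e, n)
  "luparo" → prefix "lupa" already present; 2 new (r, o)
  "ka" → 2 new (k, a)
  "demorropa" → prefix "dem" already present; 6 new (o, r, r, o, p, a)
  "detorlu" → prefix "de" already present; 5 new (t, o, r, l, u)
  "degalnesar" → prefix "de" already present; 8 new (g, a, l, n, e, s, a, r)
  "detamorde" → prefix "det" already present; 6 new (a, m, o, r, d, e)
Total nodes = 4 + 9 + 5 + 5 + 3 + 2 + 2 + 6 + 5 + 8 + 6 = 55

55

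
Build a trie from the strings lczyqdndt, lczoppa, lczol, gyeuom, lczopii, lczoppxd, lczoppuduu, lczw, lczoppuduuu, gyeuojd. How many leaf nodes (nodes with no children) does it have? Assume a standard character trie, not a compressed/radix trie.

9

Leaves are exactly the stored words that no other stored word extends.
Those words: "gyeuojd", "gyeuom", "lczol", "lczopii", "lczoppa", "lczoppuduuu", "lczoppxd", "lczw", "lczyqdndt"
Leaf count: 9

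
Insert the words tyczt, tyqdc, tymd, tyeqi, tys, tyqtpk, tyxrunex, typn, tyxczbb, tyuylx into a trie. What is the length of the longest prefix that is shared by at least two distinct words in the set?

The deepest shared node is where two words last agree before diverging.
"tyqdc" and "tyqtpk" agree on "tyq" (3 characters) before diverging; nothing deeper is shared.
Longest shared-prefix length: 3

3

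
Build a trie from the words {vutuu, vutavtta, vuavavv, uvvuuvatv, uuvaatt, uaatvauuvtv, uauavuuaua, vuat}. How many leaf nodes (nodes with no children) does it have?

8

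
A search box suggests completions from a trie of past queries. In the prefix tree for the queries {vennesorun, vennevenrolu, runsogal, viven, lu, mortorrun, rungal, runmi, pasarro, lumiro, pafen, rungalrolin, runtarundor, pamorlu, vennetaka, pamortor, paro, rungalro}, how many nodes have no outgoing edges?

Leaves are exactly the stored words that no other stored word extends.
Those words: "lumiro", "mortorrun", "pafen", "pamorlu", "pamortor", "paro", "pasarro", "rungalrolin", "runmi", "runsogal", "runtarundor", "vennesorun", "vennetaka", "vennevenrolu", "viven"
Leaf count: 15

15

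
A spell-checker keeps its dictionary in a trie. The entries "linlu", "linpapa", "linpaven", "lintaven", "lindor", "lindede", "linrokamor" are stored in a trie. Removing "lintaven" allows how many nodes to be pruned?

A node on "lintaven"'s path can go only if nothing else ends at it or branches off below it.
The suffix "taven" (5 nodes) is used only by "lintaven"; the node for "lin" still has the child "l", so pruning stops there.
Nodes removed: 5

5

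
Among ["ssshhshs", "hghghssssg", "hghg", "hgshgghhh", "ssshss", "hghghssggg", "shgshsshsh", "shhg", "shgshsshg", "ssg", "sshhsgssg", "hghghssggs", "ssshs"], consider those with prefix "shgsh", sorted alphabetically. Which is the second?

shgshsshsh

Words with prefix "shgsh", in lexicographic order: "shgshsshg", "shgshsshsh"
The 2nd is shgshsshsh.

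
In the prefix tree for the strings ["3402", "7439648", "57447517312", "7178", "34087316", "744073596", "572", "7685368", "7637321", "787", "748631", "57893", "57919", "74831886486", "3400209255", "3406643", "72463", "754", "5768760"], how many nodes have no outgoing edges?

Leaves are exactly the stored words that no other stored word extends.
Those words: "3400209255", "3402", "3406643", "34087316", "572", "57447517312", "5768760", "57893", "57919", "7178", "72463", "7439648", "744073596", "74831886486", "748631", "754", "7637321", "7685368", "787"
Leaf count: 19

19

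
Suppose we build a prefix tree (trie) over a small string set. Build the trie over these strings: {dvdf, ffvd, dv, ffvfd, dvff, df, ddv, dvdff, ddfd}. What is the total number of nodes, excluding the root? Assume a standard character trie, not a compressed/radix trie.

18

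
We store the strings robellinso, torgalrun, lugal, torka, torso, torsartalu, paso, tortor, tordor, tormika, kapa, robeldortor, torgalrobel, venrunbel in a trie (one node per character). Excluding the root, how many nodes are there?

For each word, the new-node count is its length minus the longest prefix already in the trie:
  "robellinso" → 10 new (r, o, b, e, l, l, i, n, s, o)
  "torgalrun" → 9 new (t, o, r, g, a, l, r, u, n)
  "lugal" → 5 new (l, u, g, a, l)
  "torka" → prefix "tor" already present; 2 new (k, a)
  "torso" → prefix "tor" already present; 2 new (s, o)
  "torsartalu" → prefix "tors" already present; 6 new (a, r, t, a, l, u)
  "paso" → 4 new (p, a, s, o)
  "tortor" → prefix "tor" already present; 3 new (t, o, r)
  "tordor" → prefix "tor" already present; 3 new (d, o, r)
  "tormika" → prefix "tor" already present; 4 new (m, i, k, a)
  "kapa" → 4 new (k, a, p, a)
  "robeldortor" → prefix "robel" already present; 6 new (d, o, r, t, o, r)
  "torgalrobel" → prefix "torgalr" already present; 4 new (o, b, e, l)
  "venrunbel" → 9 new (v, e, n, r, u, n, b, e, l)
Total nodes = 10 + 9 + 5 + 2 + 2 + 6 + 4 + 3 + 3 + 4 + 4 + 6 + 4 + 9 = 71

71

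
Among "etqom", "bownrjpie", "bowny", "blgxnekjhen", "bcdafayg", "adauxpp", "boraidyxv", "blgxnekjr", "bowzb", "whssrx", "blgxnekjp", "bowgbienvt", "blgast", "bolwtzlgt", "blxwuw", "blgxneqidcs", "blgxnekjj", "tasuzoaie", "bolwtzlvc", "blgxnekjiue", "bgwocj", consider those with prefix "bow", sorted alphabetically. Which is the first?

DFS of the "bow" subtree visits, in order: "bowgbienvt", "bownrjpie", "bowny", "bowzb"
The 1st is bowgbienvt.

bowgbienvt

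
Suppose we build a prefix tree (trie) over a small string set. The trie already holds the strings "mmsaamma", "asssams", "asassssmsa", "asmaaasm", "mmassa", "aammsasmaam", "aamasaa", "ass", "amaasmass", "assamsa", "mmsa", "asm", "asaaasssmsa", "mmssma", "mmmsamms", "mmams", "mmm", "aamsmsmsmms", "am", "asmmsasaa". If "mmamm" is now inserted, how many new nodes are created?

1

"mmam" is already a path in the trie; the remaining "m" must be added.
New nodes needed: |"mmamm"| − 4 = 5 − 4 = 1.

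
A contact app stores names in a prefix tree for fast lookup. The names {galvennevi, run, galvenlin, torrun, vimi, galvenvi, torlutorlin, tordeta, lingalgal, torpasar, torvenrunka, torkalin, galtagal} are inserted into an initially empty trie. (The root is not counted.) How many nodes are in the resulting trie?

For each word, the new-node count is its length minus the longest prefix already in the trie:
  "galvennevi" → 10 new (g, a, l, v, e, n, n, e, v, i)
  "run" → 3 new (r, u, n)
  "galvenlin" → prefix "galven" already present; 3 new (l, i, n)
  "torrun" → 6 new (t, o, r, r, u, n)
  "vimi" → 4 new (v, i, m, i)
  "galvenvi" → prefix "galven" already present; 2 new (v, i)
  "torlutorlin" → prefix "tor" already present; 8 new (l, u, t, o, r, l, i, n)
  "tordeta" → prefix "tor" already present; 4 new (d, e, t, a)
  "lingalgal" → 9 new (l, i, n, g, a, l, g, a, l)
  "torpasar" → prefix "tor" already present; 5 new (p, a, s, a, r)
  "torvenrunka" → prefix "tor" already present; 8 new (v, e, n, r, u, n, k, a)
  "torkalin" → prefix "tor" already present; 5 new (k, a, l, i, n)
  "galtagal" → prefix "gal" already present; 5 new (t, a, g, a, l)
Total nodes = 10 + 3 + 3 + 6 + 4 + 2 + 8 + 4 + 9 + 5 + 8 + 5 + 5 = 72

72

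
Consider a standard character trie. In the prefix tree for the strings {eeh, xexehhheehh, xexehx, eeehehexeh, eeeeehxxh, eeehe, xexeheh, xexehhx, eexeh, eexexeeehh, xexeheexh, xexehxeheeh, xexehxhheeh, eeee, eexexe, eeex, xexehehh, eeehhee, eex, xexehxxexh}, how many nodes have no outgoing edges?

14

Leaves are exactly the stored words that no other stored word extends.
Those words: "eeeeehxxh", "eeehehexeh", "eeehhee", "eeex", "eeh", "eexeh", "eexexeeehh", "xexeheexh", "xexehehh", "xexehhheehh", "xexehhx", "xexehxeheeh", "xexehxhheeh", "xexehxxexh"
Leaf count: 14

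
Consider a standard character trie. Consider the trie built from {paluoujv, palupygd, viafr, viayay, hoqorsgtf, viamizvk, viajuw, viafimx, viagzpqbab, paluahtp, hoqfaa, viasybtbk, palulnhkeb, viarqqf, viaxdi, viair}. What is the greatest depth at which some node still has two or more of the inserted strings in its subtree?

4

Equivalently: take the maximum, over all pairs, of their longest common prefix length.
"paluahtp" and "palulnhkeb" agree on "palu" (4 characters) before diverging; nothing deeper is shared.
Longest shared-prefix length: 4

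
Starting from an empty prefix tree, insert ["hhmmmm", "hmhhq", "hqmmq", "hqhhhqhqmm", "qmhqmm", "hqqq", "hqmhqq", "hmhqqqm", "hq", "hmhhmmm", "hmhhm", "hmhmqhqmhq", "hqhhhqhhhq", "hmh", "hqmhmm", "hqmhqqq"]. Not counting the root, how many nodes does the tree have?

53

Count nodes per top-level branch (shared prefixes stored once):
  'h'-branch (hhmmmm, hmh, hmhhm, hmhhmmm, hmhhq, hmhmqhqmhq, hmhqqqm, hq, hqhhhqhhhq, hqhhhqhqmm, hqmhmm, hqmhqq, hqmhqqq, hqmmq, hqqq): 47 nodes
  'q'-branch (qmhqmm): 6 nodes
Sum: 53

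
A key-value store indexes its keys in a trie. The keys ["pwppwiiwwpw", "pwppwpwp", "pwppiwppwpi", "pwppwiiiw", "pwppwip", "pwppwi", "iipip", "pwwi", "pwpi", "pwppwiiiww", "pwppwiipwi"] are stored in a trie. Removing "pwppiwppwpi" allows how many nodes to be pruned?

7

A node on "pwppiwppwpi"'s path can go only if nothing else ends at it or branches off below it.
The suffix "iwppwpi" (7 nodes) is used only by "pwppiwppwpi"; the node for "pwpp" still has the child "w", so pruning stops there.
Nodes removed: 7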